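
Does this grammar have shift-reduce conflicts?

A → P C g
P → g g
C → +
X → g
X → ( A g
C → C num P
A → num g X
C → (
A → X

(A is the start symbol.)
A shift-reduce conflict occurs when an LR(0) state has both:
  - a complete (reduce) item [A → α .] (dot at the end), and
  - a shift item [B → β . c γ] (dot before a terminal).

Augment with A' → A and build the canonical LR(0) collection (I0 = CLOSURE({[A' → . A]}), then GOTO on every symbol after a dot until no new states appear). It has 20 states:
  I0: { [A → . P C g], [A → . X], [A → . num g X], [A' → . A], [P → . g g], [X → . ( A g], [X → . g] }  — shift
  I1: { [A → . P C g], [A → . X], [A → . num g X], [P → . g g], [X → ( . A g], [X → . ( A g], [X → . g] }  — shift
  I2: { [A' → A .] }  — accept
  I3: { [A → P . C g], [C → . (], [C → . +], [C → . C num P] }  — shift
  I4: { [A → X .] }  — reduce
  I5: { [P → g . g], [X → g .] }  — shift, reduce
  I6: { [A → num . g X] }  — shift
  I7: { [A → num g . X], [X → . ( A g], [X → . g] }  — shift
  I8: { [A → num g X .] }  — reduce
  I9: { [X → g .] }  — reduce
  I10: { [P → g g .] }  — reduce
  I11: { [C → ( .] }  — reduce
  I12: { [C → + .] }  — reduce
  I13: { [A → P C . g], [C → C . num P] }  — shift
  I14: { [A → P C g .] }  — reduce
  I15: { [C → C num . P], [P → . g g] }  — shift
  I16: { [C → C num P .] }  — reduce
  I17: { [P → g . g] }  — shift
  I18: { [X → ( A . g] }  — shift
  I19: { [X → ( A g .] }  — reduce

I5 contains reduce item [X → g .] and shift item [P → g . g] — shift-reduce conflict.

Answer: Yes — I5: [X → g .] vs [P → g . g]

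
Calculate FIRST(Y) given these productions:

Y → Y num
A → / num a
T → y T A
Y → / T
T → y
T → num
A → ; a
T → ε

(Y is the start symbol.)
To compute FIRST(Y), examine every production with Y on the left-hand side, reading each right-hand side left to right until a non-nullable symbol is reached.

From Y → Y num:
  - Y is the symbol being defined: contributes nothing new
    Y is not nullable, so stop
From Y → / T:
  - '/' is a terminal: add '/' and stop

Collecting: FIRST(Y) = { '/' }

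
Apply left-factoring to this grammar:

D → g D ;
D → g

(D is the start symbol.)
D → g D'
D' → D ;
D' → ε

Left-factoring transforms A → αβ₁ | αβ₂ into A → αA' and A' → β₁ | β₂
(α is the longest common prefix among the alternatives). Repeat until
no nonterminal has two alternatives with a common prefix.

Round 1: D has alternatives sharing prefix 'g'. Introduce D': D → g D'
  Add: D' → D ;
  Add: D' → ε

No remaining common prefixes — done.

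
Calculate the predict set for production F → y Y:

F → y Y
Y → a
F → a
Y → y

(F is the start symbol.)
PREDICT(F → y Y) = (FIRST(RHS) \ {ε}) ∪ (FOLLOW(F) if ε ∈ FIRST(RHS), i.e. RHS ⇒* ε)
FIRST(y Y) = { 'y' }
ε ∉ FIRST(y Y), so FOLLOW(F) is not added.
PREDICT(F → y Y) = { 'y' }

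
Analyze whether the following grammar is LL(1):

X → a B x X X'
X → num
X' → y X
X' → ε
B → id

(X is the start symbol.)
No. Predict set conflict for X': { 'y' }

A grammar is LL(1) if for each non-terminal N with multiple productions, the predict sets of those productions are pairwise disjoint, where PREDICT(N → α) = (FIRST(α) \ {ε}) ∪ (FOLLOW(N) if α ⇒* ε).

Relevant sets:
  FOLLOW(X') = { $, 'y' }

For X:
  PREDICT(X → a B x X X') = { 'a' }
  PREDICT(X → num) = { 'num' }
For X':
  PREDICT(X' → y X) = { 'y' }
  PREDICT(X' → ε) = { $, 'y' }
B has a single production, so nothing to check there.

Conflict found: Predict set conflict for X': { 'y' }
The grammar is NOT LL(1).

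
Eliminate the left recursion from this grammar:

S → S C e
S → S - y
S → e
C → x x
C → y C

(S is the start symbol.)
S → e S'
S' → C e S'
S' → - y S'
S' → ε
C → x x
C → y C

S is directly left-recursive. The standard transformation for
  A → A α₁ | ... | A α_m | β₁ | ... | β_n
is
  A  → β₁ A' | ... | β_n A'
  A' → α₁ A' | ... | α_m A' | ε

S → e becomes S → e S'
S → S C e becomes S' → C e S'
S → S - y becomes S' → - y S'
Add S' → ε

Productions for other non-terminals are unchanged:
  C → x x
  C → y C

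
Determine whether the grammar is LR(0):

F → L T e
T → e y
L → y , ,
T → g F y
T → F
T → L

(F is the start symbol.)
No. Shift-reduce conflict between [T → L .] and [L → . y , ,]

A grammar is LR(0) if no state in the canonical LR(0) collection has:
  - both a shift item (dot before a terminal) and a complete item (shift-reduce conflict), or
  - two or more complete items (reduce-reduce conflict; the accept item [F' → F .] counts as a complete item here).

Augment with F' → F and build the canonical LR(0) collection (I0 = CLOSURE({[F' → . F]}), then GOTO on every symbol after a dot until no new states appear). It has 15 states:
  I0: { [F → . L T e], [F' → . F], [L → . y , ,] }  — shift
  I1: { [F' → F .] }  — accept
  I2: { [F → . L T e], [F → L . T e], [L → . y , ,], [T → . F], [T → . L], [T → . e y], [T → . g F y] }  — shift
  I3: { [L → y . , ,] }  — shift
  I4: { [L → y , . ,] }  — shift
  I5: { [L → y , , .] }  — reduce
  I6: { [T → F .] }  — reduce
  I7: { [F → . L T e], [F → L . T e], [L → . y , ,], [T → . F], [T → . L], [T → . e y], [T → . g F y], [T → L .] }  — shift, reduce
  I8: { [F → L T . e] }  — shift
  I9: { [T → e . y] }  — shift
  I10: { [F → . L T e], [L → . y , ,], [T → g . F y] }  — shift
  I11: { [T → g F . y] }  — shift
  I12: { [T → g F y .] }  — reduce
  I13: { [T → e y .] }  — reduce
  I14: { [F → L T e .] }  — reduce

Conflict in state I7:
  Shift-reduce conflict between [T → L .] and [L → . y , ,]
So the grammar is NOT LR(0).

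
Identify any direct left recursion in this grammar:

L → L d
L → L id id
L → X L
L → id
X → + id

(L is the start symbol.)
Direct left recursion occurs when N → N α for some non-terminal N (the right-hand side begins with the left-hand side itself).

L → L d: LEFT RECURSIVE (starts with L)
L → L id id: LEFT RECURSIVE (starts with L)
L → X L: starts with X
L → id: starts with id
X → + id: starts with '+'

The grammar has direct left recursion on: L.

Answer: Yes, L is left-recursive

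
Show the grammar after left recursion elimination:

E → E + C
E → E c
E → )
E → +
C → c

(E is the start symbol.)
E → ) E'
E → + E'
E' → + C E'
E' → c E'
E' → ε
C → c

E is directly left-recursive. The standard transformation for
  A → A α₁ | ... | A α_m | β₁ | ... | β_n
is
  A  → β₁ A' | ... | β_n A'
  A' → α₁ A' | ... | α_m A' | ε

E → ) becomes E → ) E'
E → + becomes E → + E'
E → E + C becomes E' → + C E'
E → E c becomes E' → c E'
Add E' → ε

Productions for other non-terminals are unchanged:
  C → c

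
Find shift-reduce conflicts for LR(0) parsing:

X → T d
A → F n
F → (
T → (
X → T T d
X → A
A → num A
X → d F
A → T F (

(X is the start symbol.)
A shift-reduce conflict occurs when an LR(0) state has both:
  - a complete (reduce) item [A → α .] (dot at the end), and
  - a shift item [B → β . c γ] (dot before a terminal).

Augment with X' → X and build the canonical LR(0) collection (I0 = CLOSURE({[X' → . X]}), then GOTO on every symbol after a dot until no new states appear). It has 18 states:
  I0: { [A → . F n], [A → . T F (], [A → . num A], [F → . (], [T → . (], [X → . A], [X → . T T d], [X → . T d], [X → . d F], [X' → . X] }  — shift
  I1: { [F → ( .], [T → ( .] }  — 2 reduces
  I2: { [X → A .] }  — reduce
  I3: { [A → F . n] }  — shift
  I4: { [A → T . F (], [F → . (], [T → . (], [X → T . T d], [X → T . d] }  — shift
  I5: { [X' → X .] }  — accept
  I6: { [F → . (], [X → d . F] }  — shift
  I7: { [A → . F n], [A → . T F (], [A → . num A], [A → num . A], [F → . (], [T → . (] }  — shift
  I8: { [A → num A .] }  — reduce
  I9: { [A → T . F (], [F → . (] }  — shift
  I10: { [F → ( .] }  — reduce
  I11: { [A → T F . (] }  — shift
  I12: { [A → T F ( .] }  — reduce
  I13: { [X → d F .] }  — reduce
  I14: { [X → T T . d] }  — shift
  I15: { [X → T d .] }  — reduce
  I16: { [X → T T d .] }  — reduce
  I17: { [A → F n .] }  — reduce

No state contains both a complete item and a shift item.

Answer: No shift-reduce conflicts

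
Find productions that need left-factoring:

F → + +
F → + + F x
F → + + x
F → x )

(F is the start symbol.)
Yes, F has productions with common prefix '+ +'

Left-factoring is needed when two productions for the same non-terminal
share a common prefix on the right-hand side.

Productions for F:
  F → + +
  F → + + F x
  F → + + x
  F → x )

Found common prefix '+ +' in productions for F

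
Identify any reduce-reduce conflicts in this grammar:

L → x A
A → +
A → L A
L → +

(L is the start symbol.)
Augment with L' → L and build the canonical LR(0) collection (I0 = CLOSURE({[L' → . L]}), then GOTO on every symbol after a dot until no new states appear). It has 8 states:
  I0: { [L → . +], [L → . x A], [L' → . L] }  — shift
  I1: { [L → + .] }  — reduce
  I2: { [L' → L .] }  — accept
  I3: { [A → . +], [A → . L A], [L → . +], [L → . x A], [L → x . A] }  — shift
  I4: { [A → + .], [L → + .] }  — 2 reduces
  I5: { [L → x A .] }  — reduce
  I6: { [A → . +], [A → . L A], [A → L . A], [L → . +], [L → . x A] }  — shift
  I7: { [A → L A .] }  — reduce

I4 contains complete items [A → + .], [L → + .] — reduce-reduce conflict.

Answer: Yes — I4: [A → + .] vs [L → + .]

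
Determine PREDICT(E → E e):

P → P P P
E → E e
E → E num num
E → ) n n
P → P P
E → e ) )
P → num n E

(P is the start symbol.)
{ ')', 'e' }

PREDICT(E → E e) = (FIRST(RHS) \ {ε}) ∪ (FOLLOW(E) if ε ∈ FIRST(RHS), i.e. RHS ⇒* ε)
FIRST(E) = { ')', 'e' }
FIRST(E e) = { ')', 'e' }
ε ∉ FIRST(E e), so FOLLOW(E) is not added.
PREDICT(E → E e) = { ')', 'e' }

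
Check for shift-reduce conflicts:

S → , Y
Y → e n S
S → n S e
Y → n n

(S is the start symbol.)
No shift-reduce conflicts

A shift-reduce conflict occurs when an LR(0) state has both:
  - a complete (reduce) item [A → α .] (dot at the end), and
  - a shift item [B → β . c γ] (dot before a terminal).

Augment with S' → S and build the canonical LR(0) collection (I0 = CLOSURE({[S' → . S]}), then GOTO on every symbol after a dot until no new states appear). It has 12 states:
  I0: { [S → . , Y], [S → . n S e], [S' → . S] }  — shift
  I1: { [S → , . Y], [Y → . e n S], [Y → . n n] }  — shift
  I2: { [S' → S .] }  — accept
  I3: { [S → . , Y], [S → . n S e], [S → n . S e] }  — shift
  I4: { [S → n S . e] }  — shift
  I5: { [S → n S e .] }  — reduce
  I6: { [S → , Y .] }  — reduce
  I7: { [Y → e . n S] }  — shift
  I8: { [Y → n . n] }  — shift
  I9: { [Y → n n .] }  — reduce
  I10: { [S → . , Y], [S → . n S e], [Y → e n . S] }  — shift
  I11: { [Y → e n S .] }  — reduce

No state contains both a complete item and a shift item.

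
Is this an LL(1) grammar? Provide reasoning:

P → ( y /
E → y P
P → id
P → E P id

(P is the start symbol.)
Yes, the grammar is LL(1).

Relevant sets:
  FIRST(E) = { 'y' }

For P:
  PREDICT(P → '(' y '/') = { '(' }
  PREDICT(P → id) = { 'id' }
  PREDICT(P → E P id) = { 'y' }
E has a single production, so nothing to check there.

All predict sets are disjoint. The grammar IS LL(1).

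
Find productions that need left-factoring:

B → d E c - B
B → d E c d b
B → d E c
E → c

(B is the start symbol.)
Left-factoring is needed when two productions for the same non-terminal
share a common prefix on the right-hand side.

Productions for B:
  B → d E c - B
  B → d E c d b
  B → d E c

Found common prefix 'd E c' in productions for B

Answer: Yes, B has productions with common prefix 'd E c'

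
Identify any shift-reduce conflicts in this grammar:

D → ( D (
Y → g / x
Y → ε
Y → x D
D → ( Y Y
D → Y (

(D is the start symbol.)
Yes — I0: [Y → .] vs [D → . ( D (]; I1: [Y → .] vs [D → . ( D (]; I5: [Y → .] vs [D → . ( D (]; I11: [Y → .] vs [D → Y . (]

A shift-reduce conflict occurs when an LR(0) state has both:
  - a complete (reduce) item [A → α .] (dot at the end), and
  - a shift item [B → β . c γ] (dot before a terminal).

Augment with D' → D and build the canonical LR(0) collection (I0 = CLOSURE({[D' → . D]}), then GOTO on every symbol after a dot until no new states appear). It has 14 states:
  I0: { [D → . ( D (], [D → . ( Y Y], [D → . Y (], [D' → . D], [Y → . g / x], [Y → . x D], [Y → .] }  — shift, reduce
  I1: { [D → ( . D (], [D → ( . Y Y], [D → . ( D (], [D → . ( Y Y], [D → . Y (], [Y → . g / x], [Y → . x D], [Y → .] }  — shift, reduce
  I2: { [D' → D .] }  — accept
  I3: { [D → Y . (] }  — shift
  I4: { [Y → g . / x] }  — shift
  I5: { [D → . ( D (], [D → . ( Y Y], [D → . Y (], [Y → . g / x], [Y → . x D], [Y → .], [Y → x . D] }  — shift, reduce
  I6: { [Y → x D .] }  — reduce
  I7: { [Y → g / . x] }  — shift
  I8: { [Y → g / x .] }  — reduce
  I9: { [D → Y ( .] }  — reduce
  I10: { [D → ( D . (] }  — shift
  I11: { [D → ( Y . Y], [D → Y . (], [Y → . g / x], [Y → . x D], [Y → .] }  — shift, reduce
  I12: { [D → ( Y Y .] }  — reduce
  I13: { [D → ( D ( .] }  — reduce

I0 contains reduce item [Y → .] and shift items [D → . ( D (], [D → . ( Y Y], [Y → . g / x], [Y → . x D] — shift-reduce conflict.
I1 contains reduce item [Y → .] and shift items [D → . ( D (], [D → . ( Y Y], [Y → . g / x], [Y → . x D] — shift-reduce conflict.
I5 contains reduce item [Y → .] and shift items [D → . ( D (], [D → . ( Y Y], [Y → . g / x], [Y → . x D] — shift-reduce conflict.
I11 contains reduce item [Y → .] and shift items [D → Y . (], [Y → . g / x], [Y → . x D] — shift-reduce conflict.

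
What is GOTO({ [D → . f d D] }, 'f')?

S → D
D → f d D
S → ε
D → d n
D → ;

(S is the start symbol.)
GOTO(I, 'f') = CLOSURE({ [A → αX.β] : [A → α.Xβ] ∈ I, X = 'f' })

Items with dot before 'f', with the dot advanced:
  [D → . f d D] → [D → f . d D]
Closure adds nothing (no advanced item has the dot before a non-terminal).

GOTO = { [D → f . d D] }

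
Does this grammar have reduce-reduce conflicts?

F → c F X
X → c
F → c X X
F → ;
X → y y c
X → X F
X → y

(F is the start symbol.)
No reduce-reduce conflicts

A reduce-reduce conflict occurs when an LR(0) state has two complete items [A → α .] and [B → β .] — both call for a reduction, and with no lookahead the parser cannot choose between them.

Augment with F' → F and build the canonical LR(0) collection (I0 = CLOSURE({[F' → . F]}), then GOTO on every symbol after a dot until no new states appear). It has 14 states:
  I0: { [F → . ;], [F → . c F X], [F → . c X X], [F' → . F] }  — shift
  I1: { [F → ; .] }  — reduce
  I2: { [F' → F .] }  — accept
  I3: { [F → . ;], [F → . c F X], [F → . c X X], [F → c . F X], [F → c . X X], [X → . X F], [X → . c], [X → . y y c], [X → . y] }  — shift
  I4: { [F → c F . X], [X → . X F], [X → . c], [X → . y y c], [X → . y] }  — shift
  I5: { [F → . ;], [F → . c F X], [F → . c X X], [F → c X . X], [X → . X F], [X → . c], [X → . y y c], [X → . y], [X → X . F] }  — shift
  I6: { [F → . ;], [F → . c F X], [F → . c X X], [F → c . F X], [F → c . X X], [X → . X F], [X → . c], [X → . y y c], [X → . y], [X → c .] }  — shift, reduce
  I7: { [X → y . y c], [X → y .] }  — shift, reduce
  I8: { [X → y y . c] }  — shift
  I9: { [X → y y c .] }  — reduce
  I10: { [X → X F .] }  — reduce
  I11: { [F → . ;], [F → . c F X], [F → . c X X], [F → c X X .], [X → X . F] }  — shift, reduce
  I12: { [F → . ;], [F → . c F X], [F → . c X X], [F → c F X .], [X → X . F] }  — shift, reduce
  I13: { [X → c .] }  — reduce

No state contains more than one complete item.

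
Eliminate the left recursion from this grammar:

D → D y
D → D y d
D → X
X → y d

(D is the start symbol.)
D is directly left-recursive. The standard transformation for
  A → A α₁ | ... | A α_m | β₁ | ... | β_n
is
  A  → β₁ A' | ... | β_n A'
  A' → α₁ A' | ... | α_m A' | ε

D → X becomes D → X D'
D → D y becomes D' → y D'
D → D y d becomes D' → y d D'
Add D' → ε

Productions for other non-terminals are unchanged:
  X → y d

Resulting grammar:
D → X D'
D' → y D'
D' → y d D'
D' → ε
X → y d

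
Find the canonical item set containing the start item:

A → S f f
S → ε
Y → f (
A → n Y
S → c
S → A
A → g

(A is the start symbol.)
First, augment the grammar with A' → A
I₀ = CLOSURE({ [A' → . A] }):
  [A' → . A] has the dot before A: add [A → . S f f], [A → . n Y], [A → . g]
  [A → . S f f] has the dot before S: add [S → .], [S → . c], [S → . A]
No further items can be added.

I₀ = { [A → . S f f], [A → . g], [A → . n Y], [A' → . A], [S → . A], [S → . c], [S → .] }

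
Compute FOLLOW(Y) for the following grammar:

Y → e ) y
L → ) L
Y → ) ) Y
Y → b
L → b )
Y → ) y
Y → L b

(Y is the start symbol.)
Y is the start symbol, so $ ∈ FOLLOW(Y).
In Y → ) ) Y: Y is at the end; this adds FOLLOW(Y) to itself — nothing new

Taking the union: FOLLOW(Y) = { $ }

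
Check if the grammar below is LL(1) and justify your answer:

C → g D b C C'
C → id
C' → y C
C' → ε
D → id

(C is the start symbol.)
No. Predict set conflict for C': { 'y' }

Relevant sets:
  FOLLOW(C') = { $, 'y' }

For C:
  PREDICT(C → g D b C C') = { 'g' }
  PREDICT(C → id) = { 'id' }
For C':
  PREDICT(C' → y C) = { 'y' }
  PREDICT(C' → ε) = { $, 'y' }
D has a single production, so nothing to check there.

Conflict found: Predict set conflict for C': { 'y' }
The grammar is NOT LL(1).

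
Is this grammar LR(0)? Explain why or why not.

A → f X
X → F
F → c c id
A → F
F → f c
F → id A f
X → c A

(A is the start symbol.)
No. Shift-reduce conflict between [F → f c .] and [A → . f X]

Augment with A' → A and build the canonical LR(0) collection (I0 = CLOSURE({[A' → . A]}), then GOTO on every symbol after a dot until no new states appear). It has 17 states:
  I0: { [A → . F], [A → . f X], [A' → . A], [F → . c c id], [F → . f c], [F → . id A f] }  — shift
  I1: { [A' → A .] }  — accept
  I2: { [A → F .] }  — reduce
  I3: { [F → c . c id] }  — shift
  I4: { [A → f . X], [F → . c c id], [F → . f c], [F → . id A f], [F → f . c], [X → . F], [X → . c A] }  — shift
  I5: { [A → . F], [A → . f X], [F → . c c id], [F → . f c], [F → . id A f], [F → id . A f] }  — shift
  I6: { [F → id A . f] }  — shift
  I7: { [F → id A f .] }  — reduce
  I8: { [X → F .] }  — reduce
  I9: { [A → f X .] }  — reduce
  I10: { [A → . F], [A → . f X], [F → . c c id], [F → . f c], [F → . id A f], [F → c . c id], [F → f c .], [X → c . A] }  — shift, reduce
  I11: { [F → f . c] }  — shift
  I12: { [F → f c .] }  — reduce
  I13: { [X → c A .] }  — reduce
  I14: { [F → c . c id], [F → c c . id] }  — shift
  I15: { [F → c c . id] }  — shift
  I16: { [F → c c id .] }  — reduce

Conflict in state I10:
  Shift-reduce conflict between [F → f c .] and [A → . f X]
So the grammar is NOT LR(0).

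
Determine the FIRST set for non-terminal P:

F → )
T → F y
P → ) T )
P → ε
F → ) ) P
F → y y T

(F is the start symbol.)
{ ')', ε }

To compute FIRST(P), examine every production with P on the left-hand side, reading each right-hand side left to right until a non-nullable symbol is reached.

From P → ) T ):
  - ')' is a terminal: add ')' and stop
From P → ε:
  - ε-production, so ε ∈ FIRST(P)

Collecting: FIRST(P) = { ')', ε }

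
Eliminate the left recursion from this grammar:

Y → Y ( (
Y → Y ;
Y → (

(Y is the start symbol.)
Y is directly left-recursive. The standard transformation for
  A → A α₁ | ... | A α_m | β₁ | ... | β_n
is
  A  → β₁ A' | ... | β_n A'
  A' → α₁ A' | ... | α_m A' | ε

Y → ( becomes Y → ( Y'
Y → Y ( ( becomes Y' → ( ( Y'
Y → Y ; becomes Y' → ; Y'
Add Y' → ε

Resulting grammar:
Y → ( Y'
Y' → ( ( Y'
Y' → ; Y'
Y' → ε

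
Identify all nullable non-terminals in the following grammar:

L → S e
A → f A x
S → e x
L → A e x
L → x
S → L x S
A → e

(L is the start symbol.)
None

A non-terminal is nullable if it can derive ε (the empty string): either it has an ε-production, or it has a production whose right-hand side consists entirely of nullable non-terminals.

There are no ε-productions, so no non-terminal can derive ε.
No non-terminals are nullable.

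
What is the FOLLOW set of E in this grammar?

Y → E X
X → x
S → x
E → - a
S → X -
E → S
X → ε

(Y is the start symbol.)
{ $, 'x' }

In Y → E X: E is followed by X, add FIRST(X) \ {ε} = { 'x' }
  X is nullable, so also add FOLLOW(Y)

The FOLLOW sets referred to above (computed the same way, to a fixed point):
  FOLLOW(Y) = { $ }

Taking the union: FOLLOW(E) = { $, 'x' }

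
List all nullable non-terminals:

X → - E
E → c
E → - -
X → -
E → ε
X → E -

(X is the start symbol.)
{ 'E' }

ε-productions: E → ε
So E is immediately nullable.
No further non-terminal can be added: every production for the remaining non-terminals contains a terminal or a non-nullable non-terminal.
Nullable = { 'E' }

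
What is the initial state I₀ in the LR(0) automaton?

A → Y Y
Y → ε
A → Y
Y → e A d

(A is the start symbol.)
{ [A → . Y Y], [A → . Y], [A' → . A], [Y → . e A d], [Y → .] }

First, augment the grammar with A' → A
I₀ = CLOSURE({ [A' → . A] }):
  [A' → . A] has the dot before A: add [A → . Y Y], [A → . Y]
  [A → . Y Y] has the dot before Y: add [Y → .], [Y → . e A d]
No further items can be added.

I₀ = { [A → . Y Y], [A → . Y], [A' → . A], [Y → . e A d], [Y → .] }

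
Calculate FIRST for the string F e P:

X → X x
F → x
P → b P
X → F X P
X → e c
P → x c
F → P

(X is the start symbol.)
{ 'b', 'x' }

FIRST sets of the non-terminals involved (from the grammar, by fixed-point iteration):
  FIRST(F) = { 'b', 'x' }

To compute FIRST(F e P), process the symbols left to right:
Symbol F is a non-terminal. Add FIRST(F) \ {ε} = { 'b', 'x' }
F is not nullable (ε ∉ FIRST(F)), so stop here.
FIRST(F e P) = { 'b', 'x' }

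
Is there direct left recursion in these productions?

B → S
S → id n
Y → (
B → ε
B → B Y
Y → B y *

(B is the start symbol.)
Direct left recursion occurs when N → N α for some non-terminal N (the right-hand side begins with the left-hand side itself).

B → S: starts with S
S → id n: starts with id
Y → (: starts with '('
B → ε: starts with ε
B → B Y: LEFT RECURSIVE (starts with B)
Y → B y *: starts with B

The grammar has direct left recursion on: B.

Answer: Yes, B is left-recursive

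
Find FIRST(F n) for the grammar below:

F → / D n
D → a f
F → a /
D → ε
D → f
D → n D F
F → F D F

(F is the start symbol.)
FIRST sets of the non-terminals involved (from the grammar, by fixed-point iteration):
  FIRST(F) = { '/', 'a' }

To compute FIRST(F n), process the symbols left to right:
Symbol F is a non-terminal. Add FIRST(F) \ {ε} = { '/', 'a' }
F is not nullable (ε ∉ FIRST(F)), so stop here.
FIRST(F n) = { '/', 'a' }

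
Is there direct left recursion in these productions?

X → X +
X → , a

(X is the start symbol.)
Yes, X is left-recursive

X → X +: LEFT RECURSIVE (starts with X)
X → , a: starts with ','

The grammar has direct left recursion on: X.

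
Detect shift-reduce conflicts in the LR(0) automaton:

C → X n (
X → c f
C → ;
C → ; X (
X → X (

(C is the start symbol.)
Augment with C' → C and build the canonical LR(0) collection (I0 = CLOSURE({[C' → . C]}), then GOTO on every symbol after a dot until no new states appear). It has 11 states:
  I0: { [C → . ; X (], [C → . ;], [C → . X n (], [C' → . C], [X → . X (], [X → . c f] }  — shift
  I1: { [C → ; . X (], [C → ; .], [X → . X (], [X → . c f] }  — shift, reduce
  I2: { [C' → C .] }  — accept
  I3: { [C → X . n (], [X → X . (] }  — shift
  I4: { [X → c . f] }  — shift
  I5: { [X → c f .] }  — reduce
  I6: { [X → X ( .] }  — reduce
  I7: { [C → X n . (] }  — shift
  I8: { [C → X n ( .] }  — reduce
  I9: { [C → ; X . (], [X → X . (] }  — shift
  I10: { [C → ; X ( .], [X → X ( .] }  — 2 reduces

I1 contains reduce item [C → ; .] and shift item [X → . c f] — shift-reduce conflict.

Answer: Yes — I1: [C → ; .] vs [X → . c f]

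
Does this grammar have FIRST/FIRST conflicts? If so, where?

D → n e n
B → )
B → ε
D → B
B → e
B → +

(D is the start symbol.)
No FIRST/FIRST conflicts.

FIRST sets of the non-terminals at (or reachable through a nullable prefix from) the front of some alternative:
  FIRST(B) = { ')', '+', 'e', ε }

Productions for D:
  D → n e n: FIRST = { 'n' }
  D → B: FIRST = { ')', '+', 'e', ε }
Productions for B:
  B → ): FIRST = { ')' }
  B → ε: FIRST = { ε }
  B → e: FIRST = { 'e' }
  B → +: FIRST = { '+' }

All alternatives of each non-terminal have pairwise disjoint FIRST sets.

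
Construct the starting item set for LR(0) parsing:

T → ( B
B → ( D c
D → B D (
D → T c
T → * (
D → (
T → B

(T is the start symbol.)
{ [B → . ( D c], [T → . ( B], [T → . * (], [T → . B], [T' → . T] }

First, augment the grammar with T' → T
I₀ = CLOSURE({ [T' → . T] }):
  [T' → . T] has the dot before T: add [T → . ( B], [T → . * (], [T → . B]
  [T → . B] has the dot before B: add [B → . ( D c]
No further items can be added.

I₀ = { [B → . ( D c], [T → . ( B], [T → . * (], [T → . B], [T' → . T] }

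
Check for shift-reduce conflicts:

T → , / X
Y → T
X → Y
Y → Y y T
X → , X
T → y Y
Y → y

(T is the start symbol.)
Yes — I5: [T → y Y .] vs [Y → Y . y T]; I6: [Y → y .] vs [T → . , / X]; I12: [X → Y .] vs [Y → Y . y T]

A shift-reduce conflict occurs when an LR(0) state has both:
  - a complete (reduce) item [A → α .] (dot at the end), and
  - a shift item [B → β . c γ] (dot before a terminal).

Augment with T' → T and build the canonical LR(0) collection (I0 = CLOSURE({[T' → . T]}), then GOTO on every symbol after a dot until no new states appear). It has 14 states:
  I0: { [T → . , / X], [T → . y Y], [T' → . T] }  — shift
  I1: { [T → , . / X] }  — shift
  I2: { [T' → T .] }  — accept
  I3: { [T → . , / X], [T → . y Y], [T → y . Y], [Y → . T], [Y → . Y y T], [Y → . y] }  — shift
  I4: { [Y → T .] }  — reduce
  I5: { [T → y Y .], [Y → Y . y T] }  — shift, reduce
  I6: { [T → . , / X], [T → . y Y], [T → y . Y], [Y → . T], [Y → . Y y T], [Y → . y], [Y → y .] }  — shift, reduce
  I7: { [T → . , / X], [T → . y Y], [Y → Y y . T] }  — shift
  I8: { [Y → Y y T .] }  — reduce
  I9: { [T → , / . X], [T → . , / X], [T → . y Y], [X → . , X], [X → . Y], [Y → . T], [Y → . Y y T], [Y → . y] }  — shift
  I10: { [T → , . / X], [T → . , / X], [T → . y Y], [X → , . X], [X → . , X], [X → . Y], [Y → . T], [Y → . Y y T], [Y → . y] }  — shift
  I11: { [T → , / X .] }  — reduce
  I12: { [X → Y .], [Y → Y . y T] }  — shift, reduce
  I13: { [X → , X .] }  — reduce

I5 contains reduce item [T → y Y .] and shift item [Y → Y . y T] — shift-reduce conflict.
I6 contains reduce item [Y → y .] and shift items [T → . , / X], [T → . y Y], [Y → . y] — shift-reduce conflict.
I12 contains reduce item [X → Y .] and shift item [Y → Y . y T] — shift-reduce conflict.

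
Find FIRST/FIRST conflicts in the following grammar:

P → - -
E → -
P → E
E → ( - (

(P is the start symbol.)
A FIRST/FIRST conflict occurs when two productions N → α and N → β for the same non-terminal have FIRST(α) ∩ FIRST(β) ≠ ∅ (with ε ∈ FIRST of a nullable right-hand side, so two nullable alternatives also conflict).

FIRST sets of the non-terminals at (or reachable through a nullable prefix from) the front of some alternative:
  FIRST(E) = { '(', '-' }

Productions for P:
  P → - -: FIRST = { '-' }
  P → E: FIRST = { '(', '-' }
Productions for E:
  E → -: FIRST = { '-' }
  E → ( - (: FIRST = { '(' }

Conflict for P: P → - - and P → E
  Overlap: { '-' }

Answer: Yes. P → '-' '-' / P → E on { '-' }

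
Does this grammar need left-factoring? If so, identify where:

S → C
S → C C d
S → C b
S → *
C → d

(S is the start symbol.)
Yes, S has productions with common prefix 'C'

Left-factoring is needed when two productions for the same non-terminal
share a common prefix on the right-hand side.

Productions for S:
  S → C
  S → C C d
  S → C b
  S → *

Found common prefix 'C' in productions for S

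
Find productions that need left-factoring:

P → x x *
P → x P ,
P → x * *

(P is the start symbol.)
Left-factoring is needed when two productions for the same non-terminal
share a common prefix on the right-hand side.

Productions for P:
  P → x x *
  P → x P ,
  P → x * *

Found common prefix 'x' in productions for P

Answer: Yes, P has productions with common prefix 'x'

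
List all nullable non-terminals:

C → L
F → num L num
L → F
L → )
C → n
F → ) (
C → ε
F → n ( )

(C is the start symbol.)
A non-terminal is nullable if it can derive ε (the empty string): either it has an ε-production, or it has a production whose right-hand side consists entirely of nullable non-terminals.

ε-productions: C → ε
So C is immediately nullable.
No further non-terminal can be added: every production for the remaining non-terminals contains a terminal or a non-nullable non-terminal.
Nullable = { 'C' }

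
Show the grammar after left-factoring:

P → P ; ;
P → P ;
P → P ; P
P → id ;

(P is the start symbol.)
P → P ; P'
P' → ;
P' → ε
P' → P
P → id ;

Left-factoring transforms A → αβ₁ | αβ₂ into A → αA' and A' → β₁ | β₂
(α is the longest common prefix among the alternatives). Repeat until
no nonterminal has two alternatives with a common prefix.

Round 1: P has alternatives sharing prefix 'P ;'. Introduce P': P → P ; P'
  Add: P' → ;
  Add: P' → ε
  Add: P' → P

No remaining common prefixes — done.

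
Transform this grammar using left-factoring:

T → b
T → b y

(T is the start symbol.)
T → b T'
T' → ε
T' → y

Left-factoring transforms A → αβ₁ | αβ₂ into A → αA' and A' → β₁ | β₂
(α is the longest common prefix among the alternatives). Repeat until
no nonterminal has two alternatives with a common prefix.

Round 1: T has alternatives sharing prefix 'b'. Introduce T': T → b T'
  Add: T' → ε
  Add: T' → y

No remaining common prefixes — done.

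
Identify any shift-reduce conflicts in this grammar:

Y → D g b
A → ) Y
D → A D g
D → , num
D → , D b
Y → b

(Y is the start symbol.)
Augment with Y' → Y and build the canonical LR(0) collection (I0 = CLOSURE({[Y' → . Y]}), then GOTO on every symbol after a dot until no new states appear). It has 15 states:
  I0: { [A → . ) Y], [D → . , D b], [D → . , num], [D → . A D g], [Y → . D g b], [Y → . b], [Y' → . Y] }  — shift
  I1: { [A → ) . Y], [A → . ) Y], [D → . , D b], [D → . , num], [D → . A D g], [Y → . D g b], [Y → . b] }  — shift
  I2: { [A → . ) Y], [D → , . D b], [D → , . num], [D → . , D b], [D → . , num], [D → . A D g] }  — shift
  I3: { [A → . ) Y], [D → . , D b], [D → . , num], [D → . A D g], [D → A . D g] }  — shift
  I4: { [Y → D . g b] }  — shift
  I5: { [Y' → Y .] }  — accept
  I6: { [Y → b .] }  — reduce
  I7: { [Y → D g . b] }  — shift
  I8: { [Y → D g b .] }  — reduce
  I9: { [D → A D . g] }  — shift
  I10: { [D → A D g .] }  — reduce
  I11: { [D → , D . b] }  — shift
  I12: { [D → , num .] }  — reduce
  I13: { [D → , D b .] }  — reduce
  I14: { [A → ) Y .] }  — reduce

No state contains both a complete item and a shift item.

Answer: No shift-reduce conflicts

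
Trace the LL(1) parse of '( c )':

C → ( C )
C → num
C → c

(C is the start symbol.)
LL(1) parsing maintains a stack (initially the start symbol over $) and the input. At each step: if the stack top is a terminal, match it against the current input token; if it is a non-terminal N, replace it with the RHS of M[N, lookahead] (the unique production whose predict set contains the lookahead).

Stack is shown with the top on the left.

Stack    Input    Action
------------------------
C $      ( c ) $  output C → ( C )
( C ) $  ( c ) $  match '('
C ) $    c ) $    output C → c
c ) $    c ) $    match 'c'
) $      ) $      match ')'
$        $        accept

The string is accepted.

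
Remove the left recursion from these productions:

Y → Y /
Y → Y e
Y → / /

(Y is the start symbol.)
Y is directly left-recursive. The standard transformation for
  A → A α₁ | ... | A α_m | β₁ | ... | β_n
is
  A  → β₁ A' | ... | β_n A'
  A' → α₁ A' | ... | α_m A' | ε

Y → / / becomes Y → / / Y'
Y → Y / becomes Y' → / Y'
Y → Y e becomes Y' → e Y'
Add Y' → ε

Resulting grammar:
Y → / / Y'
Y' → / Y'
Y' → e Y'
Y' → ε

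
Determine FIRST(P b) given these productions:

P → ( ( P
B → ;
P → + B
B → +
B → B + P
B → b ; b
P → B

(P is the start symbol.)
{ '(', '+', ';', 'b' }

FIRST sets of the non-terminals involved (from the grammar, by fixed-point iteration):
  FIRST(P) = { '(', '+', ';', 'b' }

To compute FIRST(P b), process the symbols left to right:
Symbol P is a non-terminal. Add FIRST(P) \ {ε} = { '(', '+', ';', 'b' }
P is not nullable (ε ∉ FIRST(P)), so stop here.
FIRST(P b) = { '(', '+', ';', 'b' }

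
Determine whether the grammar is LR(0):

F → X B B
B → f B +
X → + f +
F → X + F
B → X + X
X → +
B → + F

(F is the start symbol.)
A grammar is LR(0) if no state in the canonical LR(0) collection has:
  - both a shift item (dot before a terminal) and a complete item (shift-reduce conflict), or
  - two or more complete items (reduce-reduce conflict; the accept item [F' → F .] counts as a complete item here).

Augment with F' → F and build the canonical LR(0) collection (I0 = CLOSURE({[F' → . F]}), then GOTO on every symbol after a dot until no new states appear). It has 18 states:
  I0: { [F → . X + F], [F → . X B B], [F' → . F], [X → . + f +], [X → . +] }  — shift
  I1: { [X → + . f +], [X → + .] }  — shift, reduce
  I2: { [F' → F .] }  — accept
  I3: { [B → . + F], [B → . X + X], [B → . f B +], [F → X . + F], [F → X . B B], [X → . + f +], [X → . +] }  — shift
  I4: { [B → + . F], [F → . X + F], [F → . X B B], [F → X + . F], [X → + . f +], [X → + .], [X → . + f +], [X → . +] }  — shift, reduce
  I5: { [B → . + F], [B → . X + X], [B → . f B +], [F → X B . B], [X → . + f +], [X → . +] }  — shift
  I6: { [B → X . + X] }  — shift
  I7: { [B → . + F], [B → . X + X], [B → . f B +], [B → f . B +], [X → . + f +], [X → . +] }  — shift
  I8: { [B → + . F], [F → . X + F], [F → . X B B], [X → + . f +], [X → + .], [X → . + f +], [X → . +] }  — shift, reduce
  I9: { [B → f B . +] }  — shift
  I10: { [B → f B + .] }  — reduce
  I11: { [B → + F .] }  — reduce
  I12: { [X → + f . +] }  — shift
  I13: { [X → + f + .] }  — reduce
  I14: { [B → X + . X], [X → . + f +], [X → . +] }  — shift
  I15: { [B → X + X .] }  — reduce
  I16: { [F → X B B .] }  — reduce
  I17: { [B → + F .], [F → X + F .] }  — 2 reduces

Conflict in state I1:
  Shift-reduce conflict between [X → + .] and [X → + . f +]
So the grammar is NOT LR(0).

Answer: No. Shift-reduce conflict between [X → + .] and [X → + . f +]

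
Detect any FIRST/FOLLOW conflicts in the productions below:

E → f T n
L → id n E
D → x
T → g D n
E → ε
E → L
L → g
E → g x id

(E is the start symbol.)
No FIRST/FOLLOW conflicts.

Nullable non-terminals: E.
FIRST sets used below: FIRST(L) = { 'g', 'id' }

E: nullable alternative(s) E → ε; FOLLOW(E) = { $ }
  E → f T n: FIRST \ {ε} = { 'f' } — disjoint from FOLLOW(E)
  E → ε: FIRST \ {ε} = { } — this is the only nullable alternative, skip
  E → L: FIRST \ {ε} = { 'g', 'id' } — disjoint from FOLLOW(E)
  E → g x id: FIRST \ {ε} = { 'g' } — disjoint from FOLLOW(E)

D, L, T have no nullable alternative, so no FIRST/FOLLOW check is needed there.

No FIRST/FOLLOW conflicts found.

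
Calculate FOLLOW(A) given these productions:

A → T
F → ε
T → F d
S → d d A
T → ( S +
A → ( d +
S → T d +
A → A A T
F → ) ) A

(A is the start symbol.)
{ $, '(', ')', '+', 'd' }

A is the start symbol, so $ ∈ FOLLOW(A).
In S → d d A: A is at the end, add FOLLOW(S)
In A → A A T: A is followed by A T, add FIRST(A T) \ {ε} = { '(', ')', 'd' }
In A → A A T: A is followed by T, add FIRST(T) \ {ε} = { '(', ')', 'd' }
In F → ) ) A: A is at the end, add FOLLOW(F)

The FOLLOW sets referred to above (computed the same way, to a fixed point):
  FOLLOW(S) = { '+' }
  FOLLOW(F) = { 'd' }

Taking the union: FOLLOW(A) = { $, '(', ')', '+', 'd' }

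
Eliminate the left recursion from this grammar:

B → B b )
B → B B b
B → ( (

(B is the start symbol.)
B → ( ( B'
B' → b ) B'
B' → B b B'
B' → ε

B is directly left-recursive. The standard transformation for
  A → A α₁ | ... | A α_m | β₁ | ... | β_n
is
  A  → β₁ A' | ... | β_n A'
  A' → α₁ A' | ... | α_m A' | ε

B → ( ( becomes B → ( ( B'
B → B b ) becomes B' → b ) B'
B → B B b becomes B' → B b B'
Add B' → ε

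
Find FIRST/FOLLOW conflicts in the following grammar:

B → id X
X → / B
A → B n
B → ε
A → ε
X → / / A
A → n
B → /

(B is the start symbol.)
Yes. A → B n with FOLLOW(A) on { 'n' }; A → n with FOLLOW(A) on { 'n' }

Nullable non-terminals: A, B.
FIRST sets used below: FIRST(B) = { '/', 'id', ε }

A: nullable alternative(s) A → ε; FOLLOW(A) = { $, 'n' }
  A → B n: FIRST \ {ε} = { '/', 'id', 'n' } — overlaps FOLLOW(A) on { 'n' }: CONFLICT
  A → ε: FIRST \ {ε} = { } — this is the only nullable alternative, skip
  A → n: FIRST \ {ε} = { 'n' } — overlaps FOLLOW(A) on { 'n' }: CONFLICT

B: nullable alternative(s) B → ε; FOLLOW(B) = { $, 'n' }
  B → id X: FIRST \ {ε} = { 'id' } — disjoint from FOLLOW(B)
  B → ε: FIRST \ {ε} = { } — this is the only nullable alternative, skip
  B → /: FIRST \ {ε} = { '/' } — disjoint from FOLLOW(B)

X has no nullable alternative, so no FIRST/FOLLOW check is needed there.

So the grammar has 2 FIRST/FOLLOW conflicts (marked CONFLICT above).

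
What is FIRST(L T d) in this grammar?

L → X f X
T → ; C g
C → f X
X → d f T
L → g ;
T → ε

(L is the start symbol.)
FIRST sets of the non-terminals involved (from the grammar, by fixed-point iteration):
  FIRST(L) = { 'd', 'g' }

To compute FIRST(L T d), process the symbols left to right:
Symbol L is a non-terminal. Add FIRST(L) \ {ε} = { 'd', 'g' }
L is not nullable (ε ∉ FIRST(L)), so stop here.
FIRST(L T d) = { 'd', 'g' }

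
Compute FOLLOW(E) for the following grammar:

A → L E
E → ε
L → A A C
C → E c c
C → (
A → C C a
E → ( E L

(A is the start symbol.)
{ $, '(', 'c' }

In A → L E: E is at the end, add FOLLOW(A)
In C → E c c: E is followed by c c, add FIRST(c c) \ {ε} = { 'c' }
In E → ( E L: E is followed by L, add FIRST(L) \ {ε} = { '(', 'c' }

The FOLLOW sets referred to above (computed the same way, to a fixed point):
  FOLLOW(A) = { $, '(', 'c' }

Taking the union: FOLLOW(E) = { $, '(', 'c' }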